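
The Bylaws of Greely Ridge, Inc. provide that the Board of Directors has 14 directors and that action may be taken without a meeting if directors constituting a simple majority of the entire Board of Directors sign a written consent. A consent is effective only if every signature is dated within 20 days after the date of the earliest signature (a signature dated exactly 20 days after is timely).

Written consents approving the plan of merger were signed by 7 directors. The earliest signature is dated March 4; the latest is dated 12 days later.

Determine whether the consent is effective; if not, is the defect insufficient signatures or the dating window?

Not effective — insufficient signatures.

Signatures required: a simple majority of 14 — a majority of 14 is 8, so 8 needed; 7 signed. Insufficient.
Dating window: the latest signature is 12 days after the earliest; the limit is 20 days. Within the window.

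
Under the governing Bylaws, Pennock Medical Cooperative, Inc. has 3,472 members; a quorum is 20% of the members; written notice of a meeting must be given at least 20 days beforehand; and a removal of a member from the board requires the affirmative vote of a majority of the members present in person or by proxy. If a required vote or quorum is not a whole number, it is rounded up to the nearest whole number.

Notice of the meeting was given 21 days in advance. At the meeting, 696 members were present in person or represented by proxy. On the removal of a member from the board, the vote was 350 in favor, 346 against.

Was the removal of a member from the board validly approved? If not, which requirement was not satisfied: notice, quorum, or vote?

Valid — all requirements satisfied.

Notice: 21 days given; 20 required. Satisfied.
Quorum: 20% of 3,472 = 694.40, rounded up to 695; 696 present. Satisfied.
Vote: requires a majority of those present (696); a majority of 696 is 349, so 349 needed; 350 in favor. Satisfied.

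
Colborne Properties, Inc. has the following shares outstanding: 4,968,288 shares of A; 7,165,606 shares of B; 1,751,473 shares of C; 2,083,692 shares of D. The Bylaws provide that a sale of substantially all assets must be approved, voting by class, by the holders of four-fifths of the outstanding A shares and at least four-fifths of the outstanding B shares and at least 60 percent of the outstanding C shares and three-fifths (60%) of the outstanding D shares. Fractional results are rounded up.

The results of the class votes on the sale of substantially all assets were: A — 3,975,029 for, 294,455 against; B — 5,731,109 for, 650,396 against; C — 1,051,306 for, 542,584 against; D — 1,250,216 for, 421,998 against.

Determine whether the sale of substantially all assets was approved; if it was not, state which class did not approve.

Not approved — the B shares did not give the required vote.

A: 4/5 of 4968288 = 3974630.40, rounded up to 3974631; 3,974,631 required, 3,975,029 in favor — approved.
B: 4/5 of 7165606 = 5732484.80, rounded up to 5732485; 5,732,485 required, 5,731,109 in favor — not approved.
C: 3/5 of 1751473 = 1050883.80, rounded up to 1050884; 1,050,884 required, 1,051,306 in favor — approved.
D: 3/5 of 2083692 = 1250215.20, rounded up to 1250216; 1,250,216 required, 1,250,216 in favor — approved.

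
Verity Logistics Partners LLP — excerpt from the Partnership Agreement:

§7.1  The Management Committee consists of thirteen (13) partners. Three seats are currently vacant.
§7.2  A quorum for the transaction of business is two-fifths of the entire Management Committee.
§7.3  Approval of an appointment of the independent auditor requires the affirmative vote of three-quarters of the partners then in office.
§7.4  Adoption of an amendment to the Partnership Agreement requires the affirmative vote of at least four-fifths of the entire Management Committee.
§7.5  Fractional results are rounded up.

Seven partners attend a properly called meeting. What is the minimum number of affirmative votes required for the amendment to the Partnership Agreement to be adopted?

11

The amendment to the Partnership Agreement requires four-fifths of the entire Management Committee (13).
4/5 of 13 = 10.40, rounded up to 11.
(Only 7 can vote, so the amendment to the Partnership Agreement cannot pass at this meeting, but the required vote is still 11.)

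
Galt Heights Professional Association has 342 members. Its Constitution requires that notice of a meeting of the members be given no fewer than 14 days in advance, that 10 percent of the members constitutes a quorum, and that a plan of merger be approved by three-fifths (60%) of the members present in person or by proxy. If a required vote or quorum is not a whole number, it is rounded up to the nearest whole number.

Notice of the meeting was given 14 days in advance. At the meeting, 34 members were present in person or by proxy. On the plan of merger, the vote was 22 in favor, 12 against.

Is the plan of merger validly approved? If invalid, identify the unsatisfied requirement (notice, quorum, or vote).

Notice: 14 days given; 14 required. Satisfied.
Quorum: 10% of 342 = 34.20, rounded up to 35; 34 present. Not satisfied.
Vote: requires three-fifths of those present (34); 3/5 of 34 = 20.40, rounded up to 21, so 21 needed; 22 in favor. Satisfied.

Invalid — quorum requirement not satisfied.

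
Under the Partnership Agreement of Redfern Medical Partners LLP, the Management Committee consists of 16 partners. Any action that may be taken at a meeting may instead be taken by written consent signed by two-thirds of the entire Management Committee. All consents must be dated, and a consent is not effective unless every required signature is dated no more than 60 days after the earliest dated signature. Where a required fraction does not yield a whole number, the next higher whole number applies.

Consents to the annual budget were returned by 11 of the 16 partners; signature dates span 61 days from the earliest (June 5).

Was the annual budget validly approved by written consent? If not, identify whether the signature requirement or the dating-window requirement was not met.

Signatures required: two-thirds of 16 — 2/3 of 16 = 10.67, rounded up to 11, so 11 needed; 11 signed. Sufficient.
Dating window: the latest signature is 61 days after the earliest; the limit is 60 days. Outside the window.

Not effective — dating-window requirement not satisfied.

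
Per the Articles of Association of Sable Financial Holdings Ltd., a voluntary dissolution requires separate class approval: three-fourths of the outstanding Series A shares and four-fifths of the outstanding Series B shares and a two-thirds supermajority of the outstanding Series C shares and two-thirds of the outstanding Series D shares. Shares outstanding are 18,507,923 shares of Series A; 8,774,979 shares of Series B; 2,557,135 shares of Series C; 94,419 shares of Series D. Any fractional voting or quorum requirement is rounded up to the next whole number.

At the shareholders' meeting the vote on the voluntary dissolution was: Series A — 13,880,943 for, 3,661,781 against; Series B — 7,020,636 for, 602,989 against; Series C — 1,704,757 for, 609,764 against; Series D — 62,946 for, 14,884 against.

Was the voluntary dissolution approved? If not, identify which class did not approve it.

Approved — every class gave the required vote.

Series A: 3/4 of 18507923 = 13880942.25, rounded up to 13880943; 13,880,943 required, 13,880,943 in favor — approved.
Series B: 4/5 of 8774979 = 7019983.20, rounded up to 7019984; 7,019,984 required, 7,020,636 in favor — approved.
Series C: 2/3 of 2557135 = 1704756.67, rounded up to 1704757; 1,704,757 required, 1,704,757 in favor — approved.
Series D: 2/3 of 94419 = 62946; 62,946 required, 62,946 in favor — approved.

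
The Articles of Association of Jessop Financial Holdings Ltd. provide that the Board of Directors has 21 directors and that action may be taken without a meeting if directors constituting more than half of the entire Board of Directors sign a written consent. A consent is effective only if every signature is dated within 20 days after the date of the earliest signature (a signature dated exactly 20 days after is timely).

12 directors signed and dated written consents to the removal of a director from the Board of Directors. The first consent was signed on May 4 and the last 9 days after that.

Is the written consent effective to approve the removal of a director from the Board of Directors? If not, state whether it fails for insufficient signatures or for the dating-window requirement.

Signatures required: more than half of 21 — a majority of 21 is 11, so 11 needed; 12 signed. Sufficient.
Dating window: the latest signature is 9 days after the earliest; the limit is 20 days. Within the window.

Effective — both the signature and dating-window requirements are satisfied.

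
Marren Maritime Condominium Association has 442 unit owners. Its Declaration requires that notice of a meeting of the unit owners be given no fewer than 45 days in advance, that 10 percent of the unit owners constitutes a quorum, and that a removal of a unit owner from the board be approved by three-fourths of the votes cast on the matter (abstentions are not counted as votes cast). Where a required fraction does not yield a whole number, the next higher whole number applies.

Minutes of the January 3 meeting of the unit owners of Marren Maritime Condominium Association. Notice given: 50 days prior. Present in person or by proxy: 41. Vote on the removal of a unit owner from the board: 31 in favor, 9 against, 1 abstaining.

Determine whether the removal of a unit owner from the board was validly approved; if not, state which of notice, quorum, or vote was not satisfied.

Invalid — quorum requirement not satisfied.

Notice: 50 days given; 45 required. Satisfied.
Quorum: 10% of 442 = 44.20, rounded up to 45; 41 present. Not satisfied.
Vote: requires three-fourths of the votes cast (41 − 1 abstaining = 40); 3/4 of 40 = 30, so 30 needed; 31 in favor. Satisfied.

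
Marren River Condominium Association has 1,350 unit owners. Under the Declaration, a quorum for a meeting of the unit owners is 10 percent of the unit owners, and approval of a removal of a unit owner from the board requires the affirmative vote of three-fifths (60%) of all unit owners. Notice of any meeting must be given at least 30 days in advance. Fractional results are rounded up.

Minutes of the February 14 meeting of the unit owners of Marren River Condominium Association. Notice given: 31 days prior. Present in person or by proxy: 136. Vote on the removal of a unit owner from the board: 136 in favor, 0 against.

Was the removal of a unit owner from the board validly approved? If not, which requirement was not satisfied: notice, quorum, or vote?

Notice: 31 days given; 30 required. Satisfied.
Quorum: 10% of 1,350 = 135; 136 present. Satisfied.
Vote: requires three-fifths of all unit owners (1,350); 3/5 of 1350 = 810, so 810 needed; 136 in favor. Not satisfied.

Invalid — vote requirement not satisfied.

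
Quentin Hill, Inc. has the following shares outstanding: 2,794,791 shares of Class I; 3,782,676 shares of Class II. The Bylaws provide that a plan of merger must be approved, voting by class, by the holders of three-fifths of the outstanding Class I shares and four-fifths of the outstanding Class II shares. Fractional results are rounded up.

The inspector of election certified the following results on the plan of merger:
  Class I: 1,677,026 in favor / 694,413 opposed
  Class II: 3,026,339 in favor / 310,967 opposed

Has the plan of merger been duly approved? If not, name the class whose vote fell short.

Class I: 3/5 of 2794791 = 1676874.60, rounded up to 1676875; 1,676,875 required, 1,677,026 in favor — approved.
Class II: 4/5 of 3782676 = 3026140.80, rounded up to 3026141; 3,026,141 required, 3,026,339 in favor — approved.

Approved — every class gave the required vote.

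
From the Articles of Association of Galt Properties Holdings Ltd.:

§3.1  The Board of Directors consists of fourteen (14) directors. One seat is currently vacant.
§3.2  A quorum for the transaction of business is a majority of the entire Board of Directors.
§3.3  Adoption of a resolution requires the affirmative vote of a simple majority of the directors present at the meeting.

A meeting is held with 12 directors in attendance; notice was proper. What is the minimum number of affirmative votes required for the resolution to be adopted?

The resolution requires a majority of the directors present (12).
A majority of 12 is 7.

7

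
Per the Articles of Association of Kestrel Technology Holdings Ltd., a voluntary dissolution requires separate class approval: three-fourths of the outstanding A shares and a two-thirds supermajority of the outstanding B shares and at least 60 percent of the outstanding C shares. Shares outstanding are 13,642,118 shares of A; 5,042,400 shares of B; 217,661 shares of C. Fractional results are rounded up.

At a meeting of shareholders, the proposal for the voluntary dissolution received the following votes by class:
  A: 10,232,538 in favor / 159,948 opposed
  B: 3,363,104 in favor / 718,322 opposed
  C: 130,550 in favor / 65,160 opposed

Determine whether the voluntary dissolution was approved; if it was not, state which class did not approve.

A: 3/4 of 13642118 = 10231588.50, rounded up to 10231589; 10,231,589 required, 10,232,538 in favor — approved.
B: 2/3 of 5042400 = 3361600; 3,361,600 required, 3,363,104 in favor — approved.
C: 3/5 of 217661 = 130596.60, rounded up to 130597; 130,597 required, 130,550 in favor — not approved.

Not approved — the C shares did not give the required vote.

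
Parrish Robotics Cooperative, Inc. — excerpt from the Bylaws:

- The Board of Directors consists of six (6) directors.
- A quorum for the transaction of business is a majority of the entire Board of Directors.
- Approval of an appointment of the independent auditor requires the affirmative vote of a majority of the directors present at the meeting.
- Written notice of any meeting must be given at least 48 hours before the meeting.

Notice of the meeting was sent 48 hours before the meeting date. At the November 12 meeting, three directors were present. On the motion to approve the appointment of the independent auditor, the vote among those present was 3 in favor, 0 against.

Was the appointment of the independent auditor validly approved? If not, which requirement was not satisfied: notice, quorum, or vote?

Notice: 48 hours given; 48 required (48 ≥ 48). Satisfied.
Quorum: 3 present; quorum is 4. Not satisfied.
Vote: the appointment of the independent auditor requires a majority of the directors present (3). A majority of 3 is 2, so 2 affirmative votes are needed; 3 voted in favor. Satisfied. (Moot — without a quorum no business can be validly transacted.)

Invalid — quorum requirement not satisfied.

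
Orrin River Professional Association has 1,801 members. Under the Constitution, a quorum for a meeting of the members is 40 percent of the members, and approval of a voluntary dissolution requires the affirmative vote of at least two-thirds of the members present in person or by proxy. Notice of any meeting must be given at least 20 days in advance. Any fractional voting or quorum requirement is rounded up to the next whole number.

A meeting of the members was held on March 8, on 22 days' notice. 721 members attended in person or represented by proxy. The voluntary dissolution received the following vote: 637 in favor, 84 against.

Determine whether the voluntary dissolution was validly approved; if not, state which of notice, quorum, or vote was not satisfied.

Notice: 22 days given; 20 required. Satisfied.
Quorum: 40% of 1,801 = 720.40, rounded up to 721; 721 present. Satisfied.
Vote: requires two-thirds of those present (721); 2/3 of 721 = 480.67, rounded up to 481, so 481 needed; 637 in favor. Satisfied.

Valid — all requirements satisfied.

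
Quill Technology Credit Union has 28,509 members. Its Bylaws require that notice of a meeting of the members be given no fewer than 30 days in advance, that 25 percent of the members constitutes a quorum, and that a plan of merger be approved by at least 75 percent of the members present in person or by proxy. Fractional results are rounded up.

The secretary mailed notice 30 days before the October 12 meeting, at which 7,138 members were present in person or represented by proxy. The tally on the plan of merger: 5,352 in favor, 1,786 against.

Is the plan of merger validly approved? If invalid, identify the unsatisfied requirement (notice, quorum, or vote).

Invalid — vote requirement not satisfied.

Notice: 30 days given; 30 required. Satisfied.
Quorum: 25% of 28,509 = 7,127.25, rounded up to 7,128; 7,138 present. Satisfied.
Vote: requires three-fourths of those present (7,138); 3/4 of 7138 = 5353.50, rounded up to 5354, so 5,354 needed; 5,352 in favor. Not satisfied.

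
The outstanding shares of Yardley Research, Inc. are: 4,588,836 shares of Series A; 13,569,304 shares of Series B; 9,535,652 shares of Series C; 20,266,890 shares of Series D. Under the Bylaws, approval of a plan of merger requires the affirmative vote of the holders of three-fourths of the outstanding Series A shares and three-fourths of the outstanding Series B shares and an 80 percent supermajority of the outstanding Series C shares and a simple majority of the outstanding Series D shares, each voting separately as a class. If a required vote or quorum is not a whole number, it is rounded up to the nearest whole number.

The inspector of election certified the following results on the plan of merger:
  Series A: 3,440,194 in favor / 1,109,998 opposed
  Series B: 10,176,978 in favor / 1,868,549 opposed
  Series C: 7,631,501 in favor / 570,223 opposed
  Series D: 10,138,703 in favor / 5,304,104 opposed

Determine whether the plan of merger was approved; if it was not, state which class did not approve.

Series A: 3/4 of 4588836 = 3441627; 3,441,627 required, 3,440,194 in favor — not approved.
Series B: 3/4 of 13569304 = 10176978; 10,176,978 required, 10,176,978 in favor — approved.
Series C: 4/5 of 9535652 = 7628521.60, rounded up to 7628522; 7,628,522 required, 7,631,501 in favor — approved.
Series D: a majority of 20266890 is 10133446; 10,133,446 required, 10,138,703 in favor — approved.

Not approved — the Series A shares did not give the required vote.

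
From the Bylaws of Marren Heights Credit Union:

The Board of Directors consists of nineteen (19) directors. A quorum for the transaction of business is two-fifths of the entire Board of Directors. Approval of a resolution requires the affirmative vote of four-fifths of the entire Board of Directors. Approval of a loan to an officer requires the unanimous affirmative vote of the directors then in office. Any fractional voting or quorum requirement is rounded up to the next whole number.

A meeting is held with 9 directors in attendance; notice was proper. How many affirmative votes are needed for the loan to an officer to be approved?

19

The loan to an officer requires the unanimous vote of the directors then in office (19).
Unanimous means all 19.
(Only 9 can vote, so the loan to an officer cannot pass at this meeting, but the required vote is still 19.)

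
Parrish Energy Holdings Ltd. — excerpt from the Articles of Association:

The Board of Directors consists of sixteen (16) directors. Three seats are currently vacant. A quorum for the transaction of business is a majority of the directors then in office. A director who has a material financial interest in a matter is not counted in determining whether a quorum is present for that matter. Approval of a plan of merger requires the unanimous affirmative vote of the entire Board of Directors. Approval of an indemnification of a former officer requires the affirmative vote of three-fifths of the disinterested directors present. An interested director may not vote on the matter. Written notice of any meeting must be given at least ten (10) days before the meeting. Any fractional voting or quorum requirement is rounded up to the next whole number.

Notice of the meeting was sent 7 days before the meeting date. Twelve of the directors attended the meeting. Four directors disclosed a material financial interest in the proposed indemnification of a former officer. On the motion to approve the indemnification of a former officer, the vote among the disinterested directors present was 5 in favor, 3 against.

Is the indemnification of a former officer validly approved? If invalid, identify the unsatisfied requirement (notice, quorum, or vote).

Notice: 7 days given; 10 required (7 < 10). Not satisfied.
Quorum: 12 present, but the 4 interested directors do not count, leaving 8. Quorum is 7. Satisfied.
Vote: the indemnification of a former officer requires three-fifths of the disinterested directors present (12 − 4 = 8). 3/5 of 8 = 4.80, rounded up to 5, so 5 affirmative votes are needed; 5 voted in favor. Satisfied.

Invalid — notice requirement not satisfied.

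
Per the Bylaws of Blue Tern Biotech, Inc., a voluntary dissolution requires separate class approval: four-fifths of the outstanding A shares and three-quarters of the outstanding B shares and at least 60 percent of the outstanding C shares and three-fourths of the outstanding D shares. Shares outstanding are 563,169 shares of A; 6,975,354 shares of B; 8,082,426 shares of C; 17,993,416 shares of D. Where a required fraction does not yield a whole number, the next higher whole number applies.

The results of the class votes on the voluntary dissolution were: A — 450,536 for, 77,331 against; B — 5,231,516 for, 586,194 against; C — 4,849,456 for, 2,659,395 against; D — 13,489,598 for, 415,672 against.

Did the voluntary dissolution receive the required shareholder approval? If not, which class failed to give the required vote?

Not approved — the D shares did not give the required vote.

A: 4/5 of 563169 = 450535.20, rounded up to 450536; 450,536 required, 450,536 in favor — approved.
B: 3/4 of 6975354 = 5231515.50, rounded up to 5231516; 5,231,516 required, 5,231,516 in favor — approved.
C: 3/5 of 8082426 = 4849455.60, rounded up to 4849456; 4,849,456 required, 4,849,456 in favor — approved.
D: 3/4 of 17993416 = 13495062; 13,495,062 required, 13,489,598 in favor — not approved.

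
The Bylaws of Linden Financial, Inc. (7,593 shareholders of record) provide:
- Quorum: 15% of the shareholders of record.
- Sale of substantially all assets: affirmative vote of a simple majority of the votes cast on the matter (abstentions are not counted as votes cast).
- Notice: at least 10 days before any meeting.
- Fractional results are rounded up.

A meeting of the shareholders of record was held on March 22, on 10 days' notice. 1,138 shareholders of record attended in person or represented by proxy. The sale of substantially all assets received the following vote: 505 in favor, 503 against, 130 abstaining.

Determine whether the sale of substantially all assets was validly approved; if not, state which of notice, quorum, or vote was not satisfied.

Notice: 10 days given; 10 required. Satisfied.
Quorum: 15% of 7,593 = 1,138.95, rounded up to 1,139; 1,138 present. Not satisfied.
Vote: requires a majority of the votes cast (1,138 − 130 abstaining = 1,008); a majority of 1008 is 505, so 505 needed; 505 in favor. Satisfied.

Invalid — quorum requirement not satisfied.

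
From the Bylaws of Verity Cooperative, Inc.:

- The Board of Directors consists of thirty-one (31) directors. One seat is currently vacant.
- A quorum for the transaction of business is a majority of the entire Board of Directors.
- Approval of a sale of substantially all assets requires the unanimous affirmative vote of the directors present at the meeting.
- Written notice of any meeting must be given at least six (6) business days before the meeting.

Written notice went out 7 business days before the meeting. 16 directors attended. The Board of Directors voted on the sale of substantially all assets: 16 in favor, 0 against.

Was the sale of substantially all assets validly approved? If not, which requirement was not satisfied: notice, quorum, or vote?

Notice: 7 business days given; 6 required (7 ≥ 6). Satisfied.
Quorum: 16 present; quorum is 16. Satisfied.
Vote: the sale of substantially all assets requires the unanimous vote of the directors present (16). Unanimous means all 16, so 16 affirmative votes are needed; 16 voted in favor. Satisfied.

Valid — all requirements satisfied.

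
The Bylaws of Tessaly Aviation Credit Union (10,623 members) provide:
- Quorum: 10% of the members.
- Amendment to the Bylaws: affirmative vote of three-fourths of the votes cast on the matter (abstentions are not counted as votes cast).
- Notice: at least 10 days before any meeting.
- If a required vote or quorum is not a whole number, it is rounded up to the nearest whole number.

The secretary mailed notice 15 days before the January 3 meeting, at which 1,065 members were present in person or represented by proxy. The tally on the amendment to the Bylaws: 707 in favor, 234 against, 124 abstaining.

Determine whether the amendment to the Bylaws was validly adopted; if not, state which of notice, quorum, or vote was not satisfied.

Notice: 15 days given; 10 required. Satisfied.
Quorum: 10% of 10,623 = 1,062.30, rounded up to 1,063; 1,065 present. Satisfied.
Vote: requires three-fourths of the votes cast (1,065 − 124 abstaining = 941); 3/4 of 941 = 705.75, rounded up to 706, so 706 needed; 707 in favor. Satisfied.

Valid — all requirements satisfied.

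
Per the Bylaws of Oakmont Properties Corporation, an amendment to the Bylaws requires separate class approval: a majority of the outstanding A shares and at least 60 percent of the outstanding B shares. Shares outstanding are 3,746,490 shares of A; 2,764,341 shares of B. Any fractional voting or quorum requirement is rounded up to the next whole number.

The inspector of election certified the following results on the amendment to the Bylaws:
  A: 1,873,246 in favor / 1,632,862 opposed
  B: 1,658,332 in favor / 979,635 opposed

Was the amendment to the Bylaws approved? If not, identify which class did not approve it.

A: a majority of 3746490 is 1873246; 1,873,246 required, 1,873,246 in favor — approved.
B: 3/5 of 2764341 = 1658604.60, rounded up to 1658605; 1,658,605 required, 1,658,332 in favor — not approved.

Not approved — the B shares did not give the required vote.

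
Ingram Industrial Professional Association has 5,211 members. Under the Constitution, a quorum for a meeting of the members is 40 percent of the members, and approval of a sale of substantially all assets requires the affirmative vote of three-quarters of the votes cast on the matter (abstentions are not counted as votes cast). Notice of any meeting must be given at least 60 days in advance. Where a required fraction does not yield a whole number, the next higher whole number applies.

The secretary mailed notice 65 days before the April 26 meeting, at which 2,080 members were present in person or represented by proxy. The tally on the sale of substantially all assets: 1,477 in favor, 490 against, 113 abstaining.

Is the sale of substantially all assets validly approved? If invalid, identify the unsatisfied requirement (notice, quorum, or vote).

Invalid — quorum requirement not satisfied.

Notice: 65 days given; 60 required. Satisfied.
Quorum: 40% of 5,211 = 2,084.40, rounded up to 2,085; 2,080 present. Not satisfied.
Vote: requires three-fourths of the votes cast (2,080 − 113 abstaining = 1,967); 3/4 of 1967 = 1475.25, rounded up to 1476, so 1,476 needed; 1,477 in favor. Satisfied.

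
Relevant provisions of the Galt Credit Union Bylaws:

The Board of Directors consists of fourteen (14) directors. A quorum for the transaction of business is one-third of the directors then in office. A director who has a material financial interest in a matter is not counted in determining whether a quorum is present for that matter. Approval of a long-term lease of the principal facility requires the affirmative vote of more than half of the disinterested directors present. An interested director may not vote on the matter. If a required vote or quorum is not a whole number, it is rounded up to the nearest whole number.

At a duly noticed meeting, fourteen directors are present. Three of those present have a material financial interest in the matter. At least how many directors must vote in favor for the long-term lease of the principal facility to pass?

The long-term lease of the principal facility requires a majority of the disinterested directors present (14 − 3 = 11).
A majority of 11 is 6.

6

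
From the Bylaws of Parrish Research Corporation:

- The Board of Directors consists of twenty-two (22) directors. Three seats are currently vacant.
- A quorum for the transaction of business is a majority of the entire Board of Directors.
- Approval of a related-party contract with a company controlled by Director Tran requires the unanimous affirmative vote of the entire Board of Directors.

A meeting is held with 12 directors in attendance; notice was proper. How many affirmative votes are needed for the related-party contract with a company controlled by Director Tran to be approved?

22

The related-party contract with a company controlled by Director Tran requires the unanimous vote of the entire Board of Directors (22).
Unanimous means all 22.
(Only 12 can vote, so the related-party contract with a company controlled by Director Tran cannot pass at this meeting, but the required vote is still 22.)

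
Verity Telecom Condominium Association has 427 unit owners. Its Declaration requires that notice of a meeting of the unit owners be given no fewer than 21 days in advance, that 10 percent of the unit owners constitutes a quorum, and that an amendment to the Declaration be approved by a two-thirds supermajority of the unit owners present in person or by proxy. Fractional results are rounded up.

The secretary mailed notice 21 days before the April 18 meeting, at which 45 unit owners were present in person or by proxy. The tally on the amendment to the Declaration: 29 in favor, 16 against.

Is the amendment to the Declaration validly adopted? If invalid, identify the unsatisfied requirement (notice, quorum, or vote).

Invalid — vote requirement not satisfied.

Notice: 21 days given; 21 required. Satisfied.
Quorum: 10% of 427 = 42.70, rounded up to 43; 45 present. Satisfied.
Vote: requires two-thirds of those present (45); 2/3 of 45 = 30, so 30 needed; 29 in favor. Not satisfied.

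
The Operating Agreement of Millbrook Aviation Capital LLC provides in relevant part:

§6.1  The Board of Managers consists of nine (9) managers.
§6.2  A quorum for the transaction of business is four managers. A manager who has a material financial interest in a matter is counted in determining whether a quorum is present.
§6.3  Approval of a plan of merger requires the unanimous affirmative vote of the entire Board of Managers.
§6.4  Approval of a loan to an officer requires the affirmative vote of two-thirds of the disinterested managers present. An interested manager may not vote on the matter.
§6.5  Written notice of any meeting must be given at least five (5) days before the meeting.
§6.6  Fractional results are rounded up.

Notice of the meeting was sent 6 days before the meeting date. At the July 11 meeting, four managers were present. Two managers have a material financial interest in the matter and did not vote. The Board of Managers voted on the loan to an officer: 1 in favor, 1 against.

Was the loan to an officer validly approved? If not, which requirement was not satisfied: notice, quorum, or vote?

Invalid — vote requirement not satisfied.

Notice: 6 days given; 5 required (6 ≥ 5). Satisfied.
Quorum: 4 present (interested managers count toward quorum); quorum is 4. Satisfied.
Vote: the loan to an officer requires two-thirds of the disinterested managers present (4 − 2 = 2). 2/3 of 2 = 1.33, rounded up to 2, so 2 affirmative votes are needed; 1 voted in favor. Not satisfied.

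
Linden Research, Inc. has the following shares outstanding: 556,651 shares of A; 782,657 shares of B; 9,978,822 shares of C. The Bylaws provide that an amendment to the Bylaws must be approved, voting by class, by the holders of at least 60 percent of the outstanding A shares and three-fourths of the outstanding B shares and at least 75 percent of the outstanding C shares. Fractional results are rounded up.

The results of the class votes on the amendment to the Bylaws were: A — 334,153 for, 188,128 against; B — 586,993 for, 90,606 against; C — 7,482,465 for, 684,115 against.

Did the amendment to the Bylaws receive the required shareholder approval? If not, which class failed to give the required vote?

Not approved — the C shares did not give the required vote.

A: 3/5 of 556651 = 333990.60, rounded up to 333991; 333,991 required, 334,153 in favor — approved.
B: 3/4 of 782657 = 586992.75, rounded up to 586993; 586,993 required, 586,993 in favor — approved.
C: 3/4 of 9978822 = 7484116.50, rounded up to 7484117; 7,484,117 required, 7,482,465 in favor — not approved.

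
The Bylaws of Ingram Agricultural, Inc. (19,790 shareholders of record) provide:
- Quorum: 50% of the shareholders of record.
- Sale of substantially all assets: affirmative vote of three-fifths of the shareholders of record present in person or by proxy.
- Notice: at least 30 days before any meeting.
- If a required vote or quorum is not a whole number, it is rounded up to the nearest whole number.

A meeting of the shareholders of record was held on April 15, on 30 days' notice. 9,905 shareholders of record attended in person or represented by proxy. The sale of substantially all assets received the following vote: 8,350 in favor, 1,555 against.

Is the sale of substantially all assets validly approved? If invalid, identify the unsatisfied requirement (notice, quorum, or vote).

Notice: 30 days given; 30 required. Satisfied.
Quorum: 50% of 19,790 = 9,895; 9,905 present. Satisfied.
Vote: requires three-fifths of those present (9,905); 3/5 of 9905 = 5943, so 5,943 needed; 8,350 in favor. Satisfied.

Valid — all requirements satisfied.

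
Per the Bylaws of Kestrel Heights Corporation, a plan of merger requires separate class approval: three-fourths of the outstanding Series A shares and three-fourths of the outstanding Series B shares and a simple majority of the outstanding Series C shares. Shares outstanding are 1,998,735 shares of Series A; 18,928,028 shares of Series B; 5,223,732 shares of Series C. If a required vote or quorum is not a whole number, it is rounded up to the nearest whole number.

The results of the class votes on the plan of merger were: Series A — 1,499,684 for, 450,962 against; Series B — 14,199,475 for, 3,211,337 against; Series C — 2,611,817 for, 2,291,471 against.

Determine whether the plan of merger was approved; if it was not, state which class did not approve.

Not approved — the Series C shares did not give the required vote.

Series A: 3/4 of 1998735 = 1499051.25, rounded up to 1499052; 1,499,052 required, 1,499,684 in favor — approved.
Series B: 3/4 of 18928028 = 14196021; 14,196,021 required, 14,199,475 in favor — approved.
Series C: a majority of 5223732 is 2611867; 2,611,867 required, 2,611,817 in favor — not approved.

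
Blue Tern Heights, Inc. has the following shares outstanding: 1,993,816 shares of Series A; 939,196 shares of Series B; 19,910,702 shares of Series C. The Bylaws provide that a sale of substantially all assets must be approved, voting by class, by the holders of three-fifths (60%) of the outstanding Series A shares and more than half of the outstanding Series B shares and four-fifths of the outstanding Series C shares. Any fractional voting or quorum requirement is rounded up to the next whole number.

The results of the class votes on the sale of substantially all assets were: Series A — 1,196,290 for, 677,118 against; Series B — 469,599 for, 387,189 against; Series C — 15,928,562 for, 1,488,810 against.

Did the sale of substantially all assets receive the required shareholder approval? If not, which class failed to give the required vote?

Series A: 3/5 of 1993816 = 1196289.60, rounded up to 1196290; 1,196,290 required, 1,196,290 in favor — approved.
Series B: a majority of 939196 is 469599; 469,599 required, 469,599 in favor — approved.
Series C: 4/5 of 19910702 = 15928561.60, rounded up to 15928562; 15,928,562 required, 15,928,562 in favor — approved.

Approved — every class gave the required vote.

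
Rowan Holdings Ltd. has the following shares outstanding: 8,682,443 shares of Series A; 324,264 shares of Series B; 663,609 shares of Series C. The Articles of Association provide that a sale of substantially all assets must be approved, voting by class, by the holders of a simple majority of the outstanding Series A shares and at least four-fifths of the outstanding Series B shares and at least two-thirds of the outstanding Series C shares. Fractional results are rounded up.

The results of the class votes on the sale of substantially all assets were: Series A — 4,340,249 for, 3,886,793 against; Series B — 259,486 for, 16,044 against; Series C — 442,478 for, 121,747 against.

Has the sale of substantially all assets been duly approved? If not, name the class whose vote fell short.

Not approved — the Series A shares did not give the required vote.

Series A: a majority of 8682443 is 4341222; 4,341,222 required, 4,340,249 in favor — not approved.
Series B: 4/5 of 324264 = 259411.20, rounded up to 259412; 259,412 required, 259,486 in favor — approved.
Series C: 2/3 of 663609 = 442406; 442,406 required, 442,478 in favor — approved.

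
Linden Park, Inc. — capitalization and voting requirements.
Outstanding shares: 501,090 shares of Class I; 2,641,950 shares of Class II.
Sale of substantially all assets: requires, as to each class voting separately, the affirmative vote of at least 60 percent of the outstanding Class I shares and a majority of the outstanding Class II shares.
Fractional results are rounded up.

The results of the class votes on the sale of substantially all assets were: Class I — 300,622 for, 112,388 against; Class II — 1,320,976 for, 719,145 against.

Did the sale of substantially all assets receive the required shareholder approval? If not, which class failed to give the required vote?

Not approved — the Class I shares did not give the required vote.

Class I: 3/5 of 501090 = 300654; 300,654 required, 300,622 in favor — not approved.
Class II: a majority of 2641950 is 1320976; 1,320,976 required, 1,320,976 in favor — approved.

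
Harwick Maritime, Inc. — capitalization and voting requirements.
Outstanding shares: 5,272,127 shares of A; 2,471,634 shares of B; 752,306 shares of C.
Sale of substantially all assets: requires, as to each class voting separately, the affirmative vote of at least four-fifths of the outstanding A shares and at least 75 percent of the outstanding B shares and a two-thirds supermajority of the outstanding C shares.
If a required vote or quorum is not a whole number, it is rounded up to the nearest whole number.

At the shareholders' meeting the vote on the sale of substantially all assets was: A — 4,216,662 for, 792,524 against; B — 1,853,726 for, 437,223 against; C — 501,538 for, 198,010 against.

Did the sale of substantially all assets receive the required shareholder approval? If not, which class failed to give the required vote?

Not approved — the A shares did not give the required vote.

A: 4/5 of 5272127 = 4217701.60, rounded up to 4217702; 4,217,702 required, 4,216,662 in favor — not approved.
B: 3/4 of 2471634 = 1853725.50, rounded up to 1853726; 1,853,726 required, 1,853,726 in favor — approved.
C: 2/3 of 752306 = 501537.33, rounded up to 501538; 501,538 required, 501,538 in favor — approved.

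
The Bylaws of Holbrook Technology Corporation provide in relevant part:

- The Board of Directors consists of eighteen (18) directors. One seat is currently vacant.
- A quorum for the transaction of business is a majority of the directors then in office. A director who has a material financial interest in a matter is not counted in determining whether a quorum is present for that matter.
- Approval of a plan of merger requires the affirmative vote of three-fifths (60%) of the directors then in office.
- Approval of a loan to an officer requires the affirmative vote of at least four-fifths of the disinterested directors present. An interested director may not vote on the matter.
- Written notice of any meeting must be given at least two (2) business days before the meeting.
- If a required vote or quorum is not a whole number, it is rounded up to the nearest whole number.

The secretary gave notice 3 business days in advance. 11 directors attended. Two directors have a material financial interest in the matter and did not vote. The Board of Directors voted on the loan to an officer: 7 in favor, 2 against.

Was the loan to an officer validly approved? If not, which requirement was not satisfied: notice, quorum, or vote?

Notice: 3 business days given; 2 required (3 ≥ 2). Satisfied.
Quorum: 11 present, but the 2 interested directors do not count, leaving 9. Quorum is 9. Satisfied.
Vote: the loan to an officer requires four-fifths of the disinterested directors present (11 − 2 = 9). 4/5 of 9 = 7.20, rounded up to 8, so 8 affirmative votes are needed; 7 voted in favor. Not satisfied.

Invalid — vote requirement not satisfied.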